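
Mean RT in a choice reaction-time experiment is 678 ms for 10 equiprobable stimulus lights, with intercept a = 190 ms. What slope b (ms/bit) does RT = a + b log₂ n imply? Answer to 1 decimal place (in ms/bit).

146.9 ms/bit

10 alternatives carry log₂ 10 = 3.3219 bits; the choice cost is 678 − 190 = 488 ms, so b = 488/3.3219 = 146.903 ms/bit.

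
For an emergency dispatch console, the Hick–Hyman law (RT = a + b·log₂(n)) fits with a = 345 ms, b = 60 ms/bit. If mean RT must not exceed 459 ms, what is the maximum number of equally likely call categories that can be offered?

Information budget: (459 − 345)/60 = 1.9000 bits, so n ≤ 2^1.9000 = 3.732 → at most 3.

3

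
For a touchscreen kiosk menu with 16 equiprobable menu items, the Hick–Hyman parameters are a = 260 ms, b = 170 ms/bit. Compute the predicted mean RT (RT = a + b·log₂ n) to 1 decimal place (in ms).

940.0 ms

log₂(16) = 4 bits, so RT = 260 + 170 × 4 ≈ 940.000 ms.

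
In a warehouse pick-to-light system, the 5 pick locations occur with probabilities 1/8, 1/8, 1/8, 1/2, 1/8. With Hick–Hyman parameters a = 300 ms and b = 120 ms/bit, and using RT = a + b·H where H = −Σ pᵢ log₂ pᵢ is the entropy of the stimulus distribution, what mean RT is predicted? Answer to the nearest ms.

540 ms

H = −Σ pᵢ log₂ pᵢ = 0.125·3 + 0.125·3 + 0.125·3 + 0.5·1 + 0.125·3 = 2.000 bits.
RT = 300 + 120 × 2.000 = 540.00 ms.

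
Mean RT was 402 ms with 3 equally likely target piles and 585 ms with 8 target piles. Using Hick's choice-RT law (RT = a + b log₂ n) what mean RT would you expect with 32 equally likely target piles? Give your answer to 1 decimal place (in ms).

With log₂ n on the abscissa the relation is linear; from the two conditions:
  b = (585 − 402) / (log₂ 8 − log₂ 3) = 183 / (3 − 1.5850) = 129.325 ms/bit
  a = 402 − 129.325 × 1.5850 = 197.024 ms
Then RT(32) = 197.024 + 129.325 × log₂ 32 = 197.024 + 129.325 × 5 ≈ 843.650 ms.

843.7 ms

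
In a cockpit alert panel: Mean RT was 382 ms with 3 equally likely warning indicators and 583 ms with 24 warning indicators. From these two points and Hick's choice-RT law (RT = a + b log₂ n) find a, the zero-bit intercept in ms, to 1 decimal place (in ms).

The slope on a log₂ axis is (583 − 382) / (4.5850 − 1.5850) = 67.000 ms/bit.
Intercept: a = 382 − 67.000·log₂(3) = 275.808 ms.

275.8 ms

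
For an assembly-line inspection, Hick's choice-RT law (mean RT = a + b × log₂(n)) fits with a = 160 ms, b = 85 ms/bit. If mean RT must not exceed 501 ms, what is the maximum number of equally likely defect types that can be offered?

16

85·log₂ n ≤ 501 − 160 = 341, giving log₂ n ≤ 4.0118 and n ≤ 16.131. The largest whole number is 16.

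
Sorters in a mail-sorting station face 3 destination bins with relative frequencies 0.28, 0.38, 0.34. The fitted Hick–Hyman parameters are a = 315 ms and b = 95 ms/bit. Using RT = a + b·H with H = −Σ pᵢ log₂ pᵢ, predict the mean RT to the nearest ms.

H = 0.28·log₂(1/0.28) + 0.38·log₂(1/0.38) + 0.34·log₂(1/0.34) = 1.5738 bits.
RT = 315 + 95 × 1.5738 = 464.52 ms.

465 ms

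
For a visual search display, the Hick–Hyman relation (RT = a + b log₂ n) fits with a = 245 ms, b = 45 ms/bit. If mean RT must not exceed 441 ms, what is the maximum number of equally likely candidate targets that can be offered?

20

45·log₂ n ≤ 441 − 245 = 196, giving log₂ n ≤ 4.3556 and n ≤ 20.472. The largest whole number is 20.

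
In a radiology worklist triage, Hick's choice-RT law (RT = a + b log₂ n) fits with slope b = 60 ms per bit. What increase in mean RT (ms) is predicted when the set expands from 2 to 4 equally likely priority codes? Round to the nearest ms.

The intercept a cancels: ΔRT = b·(log₂ n₂ − log₂ n₁) = b·log₂(n₂/n₁).
log₂(4) − log₂(2) = log₂(4/2) = log₂(2) = 1.
ΔRT = 60 × 1.0000 = 60.000 ms.

60 ms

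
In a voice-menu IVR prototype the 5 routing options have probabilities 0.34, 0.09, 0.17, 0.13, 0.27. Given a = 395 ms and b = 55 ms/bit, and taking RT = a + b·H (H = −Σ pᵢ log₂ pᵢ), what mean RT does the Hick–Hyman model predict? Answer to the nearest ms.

514 ms

H = 0.34·log₂(1/0.34) + 0.09·log₂(1/0.09) + 0.17·log₂(1/0.17) + 0.13·log₂(1/0.13) + 0.27·log₂(1/0.27) = 2.1691 bits.
RT = 395 + 55 × 2.1691 = 514.30 ms.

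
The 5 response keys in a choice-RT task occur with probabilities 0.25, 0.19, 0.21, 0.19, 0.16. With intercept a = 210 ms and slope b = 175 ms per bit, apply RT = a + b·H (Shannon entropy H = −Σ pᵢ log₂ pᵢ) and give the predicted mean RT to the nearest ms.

H = 0.25·log₂(1/0.25) + 0.19·log₂(1/0.19) + 0.21·log₂(1/0.21) + 0.19·log₂(1/0.19) + 0.16·log₂(1/0.16) = 2.3063 bits.
RT = 210 + 175 × 2.3063 = 613.60 ms.

614 ms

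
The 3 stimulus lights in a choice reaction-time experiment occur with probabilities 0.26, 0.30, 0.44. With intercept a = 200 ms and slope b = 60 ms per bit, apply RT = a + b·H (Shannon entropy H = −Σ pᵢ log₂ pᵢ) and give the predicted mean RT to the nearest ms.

293 ms

H = 0.26·log₂(1/0.26) + 0.30·log₂(1/0.30) + 0.44·log₂(1/0.44) = 1.5475 bits.
RT = 200 + 60 × 1.5475 = 292.85 ms.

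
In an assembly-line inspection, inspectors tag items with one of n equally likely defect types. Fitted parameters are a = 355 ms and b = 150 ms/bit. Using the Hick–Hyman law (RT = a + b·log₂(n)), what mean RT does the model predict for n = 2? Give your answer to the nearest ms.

log₂(2) = 1 bits, so RT = 355 + 150 × 1 ≈ 505.000 ms.

505 ms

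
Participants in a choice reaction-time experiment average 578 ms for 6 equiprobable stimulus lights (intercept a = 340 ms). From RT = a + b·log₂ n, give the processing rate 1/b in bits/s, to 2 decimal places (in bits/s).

10.86 bits/s

Choice component = 578 − 340 = 238 ms over log₂(6) = 2.5850 bits.
b = 238 / 2.5850 = 92.071 ms/bit, so 1/b = 10.861 bits/s.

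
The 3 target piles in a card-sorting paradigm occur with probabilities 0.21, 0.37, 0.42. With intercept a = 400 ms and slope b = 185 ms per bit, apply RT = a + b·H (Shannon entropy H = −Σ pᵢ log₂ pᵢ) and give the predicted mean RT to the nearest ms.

683 ms

Entropy contributions −pᵢ log₂ pᵢ: 0.4728, 0.5307, 0.5256; sum H = 1.5292 bits.
RT = a + bH = 400 + 185·1.5292 = 682.90 ms.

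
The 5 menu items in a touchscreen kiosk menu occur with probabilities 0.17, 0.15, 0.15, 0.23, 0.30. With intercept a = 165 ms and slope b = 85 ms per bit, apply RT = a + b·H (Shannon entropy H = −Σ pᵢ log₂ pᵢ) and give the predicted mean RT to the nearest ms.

Entropy contributions −pᵢ log₂ pᵢ: 0.4346, 0.4105, 0.4105, 0.4877, 0.5211; sum H = 2.2644 bits.
RT = a + bH = 165 + 85·2.2644 = 357.48 ms.

357 ms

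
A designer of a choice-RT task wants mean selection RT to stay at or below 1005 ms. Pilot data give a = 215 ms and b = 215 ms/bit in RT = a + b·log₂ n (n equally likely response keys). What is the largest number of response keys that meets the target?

12

215·log₂ n ≤ 1005 − 215 = 790, giving log₂ n ≤ 3.6744 and n ≤ 12.768. The largest whole number is 12.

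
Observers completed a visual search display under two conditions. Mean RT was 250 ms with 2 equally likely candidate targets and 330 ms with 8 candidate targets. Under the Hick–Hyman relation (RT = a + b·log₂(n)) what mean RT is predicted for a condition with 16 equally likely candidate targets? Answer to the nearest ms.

370 ms

Solve the two-equation system in a and b:
  b = (330 − 250) / (log₂ 8 − log₂ 2) = 80 / (3 − 1) = 40 ms/bit
  a = 250 − 40 × 1 = 210 ms
Then RT(16) = 210 + 40 × log₂ 16 = 210 + 40 × 4 ≈ 370.000 ms.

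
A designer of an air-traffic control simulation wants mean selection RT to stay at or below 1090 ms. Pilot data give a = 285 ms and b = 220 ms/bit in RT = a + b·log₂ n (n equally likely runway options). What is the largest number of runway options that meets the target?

220·log₂ n ≤ 1090 − 285 = 805, giving log₂ n ≤ 3.6591 and n ≤ 12.633. The largest whole number is 12.

12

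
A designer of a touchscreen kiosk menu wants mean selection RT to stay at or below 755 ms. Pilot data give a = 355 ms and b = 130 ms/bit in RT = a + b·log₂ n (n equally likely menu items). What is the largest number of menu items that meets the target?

Information budget: (755 − 355)/130 = 3.0769 bits, so n ≤ 2^3.0769 = 8.438 → at most 8.

8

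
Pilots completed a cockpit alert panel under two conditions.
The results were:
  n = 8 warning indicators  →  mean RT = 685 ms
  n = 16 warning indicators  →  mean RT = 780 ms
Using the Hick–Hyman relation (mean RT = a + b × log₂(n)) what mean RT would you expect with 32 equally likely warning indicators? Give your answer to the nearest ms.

875 ms

Fit slope and intercept:
  b = (780 − 685) / (log₂ 16 − log₂ 8) = 95 / (4 − 3) = 95 ms/bit
  a = 685 − 95 × 3 = 400 ms
Then RT(32) = 400 + 95 × log₂ 32 = 400 + 95 × 5 ≈ 875.000 ms.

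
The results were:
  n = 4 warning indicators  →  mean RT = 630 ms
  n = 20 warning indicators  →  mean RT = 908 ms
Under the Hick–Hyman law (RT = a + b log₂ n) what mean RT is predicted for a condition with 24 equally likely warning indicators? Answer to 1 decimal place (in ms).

939.5 ms

Fit slope and intercept:
  b = (908 − 630) / (log₂ 20 − log₂ 4) = 278 / (4.3219 − 2) = 119.728 ms/bit
  a = 630 − 119.728 × 2 = 390.544 ms
Then RT(24) = 390.544 + 119.728 × log₂ 24 = 390.544 + 119.728 × 4.5850 ≈ 939.493 ms.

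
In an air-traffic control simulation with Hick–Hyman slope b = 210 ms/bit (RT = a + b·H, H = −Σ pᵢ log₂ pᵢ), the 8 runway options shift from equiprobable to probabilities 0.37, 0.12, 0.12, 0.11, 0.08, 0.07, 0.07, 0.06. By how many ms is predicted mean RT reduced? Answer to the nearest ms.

66 ms

The RT saving is b·ΔH. Equiprobable H₀ = log₂(8) = 3.0000 bits; with the given probabilities H = 2.6873 bits.
b·(H₀ − H) = 210 × (3.0000 − 2.6873) = 65.67 ms.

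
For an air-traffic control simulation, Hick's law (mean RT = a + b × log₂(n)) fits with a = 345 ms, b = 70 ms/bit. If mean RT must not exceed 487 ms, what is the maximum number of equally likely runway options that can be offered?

4

Set 345 + 70·log₂ n ≤ 487 → log₂ n ≤ (487 − 345)/70 = 2.0286.
So n ≤ 2^2.0286 = 4.080; the largest integer n is 4.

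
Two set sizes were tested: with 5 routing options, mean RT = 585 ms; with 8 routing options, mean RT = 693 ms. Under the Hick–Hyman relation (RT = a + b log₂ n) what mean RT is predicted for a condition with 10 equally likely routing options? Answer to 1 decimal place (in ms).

744.3 ms

RT is linear in log₂ n, so two points fix the line:
  b = (693 − 585) / (log₂ 8 − log₂ 5) = 108 / (3 − 2.3219) = 159.275 ms/bit
  a = 585 − 159.275 × 2.3219 = 215.175 ms
Then RT(10) = 215.175 + 159.275 × log₂ 10 = 215.175 + 159.275 × 3.3219 ≈ 744.275 ms.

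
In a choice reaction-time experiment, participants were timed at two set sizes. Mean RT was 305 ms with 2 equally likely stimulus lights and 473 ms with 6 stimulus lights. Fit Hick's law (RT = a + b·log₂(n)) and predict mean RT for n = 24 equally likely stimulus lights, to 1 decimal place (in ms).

RT is linear in log₂ n, so two points fix the line:
  b = (473 − 305) / (log₂ 6 − log₂ 2) = 168 / (2.5850 − 1) = 105.996 ms/bit
  a = 305 − 105.996 × 1 = 199.004 ms
Then RT(24) = 199.004 + 105.996 × log₂ 24 = 199.004 + 105.996 × 4.5850 ≈ 684.992 ms.

685.0 ms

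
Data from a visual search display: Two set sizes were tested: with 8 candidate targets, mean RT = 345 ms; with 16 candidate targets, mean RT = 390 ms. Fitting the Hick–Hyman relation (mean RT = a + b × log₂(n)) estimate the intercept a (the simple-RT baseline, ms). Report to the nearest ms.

210 ms

Slope: b = (390 − 345) / (log₂ 16 − log₂ 8) = 45/1.0000 = 45 ms/bit.
Intercept: a = 345 − 45·log₂(8) = 210.000 ms.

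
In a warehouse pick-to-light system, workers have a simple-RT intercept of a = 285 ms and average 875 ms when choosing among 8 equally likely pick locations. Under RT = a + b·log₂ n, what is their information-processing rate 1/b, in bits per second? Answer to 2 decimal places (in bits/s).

Choice component = 875 − 285 = 590 ms over log₂(8) = 3 bits.
b = 590 / 3 = 196.667 ms/bit, so 1/b = 5.085 bits/s.

5.08 bits/s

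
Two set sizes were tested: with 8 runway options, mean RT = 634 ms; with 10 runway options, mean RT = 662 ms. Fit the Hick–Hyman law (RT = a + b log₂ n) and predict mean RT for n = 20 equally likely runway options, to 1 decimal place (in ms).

749.0 ms

With log₂ n on the abscissa the relation is linear; from the two conditions:
  b = (662 − 634) / (log₂ 10 − log₂ 8) = 28 / (3.3219 − 3) = 86.976 ms/bit
  a = 634 − 86.976 × 3 = 373.072 ms
Then RT(20) = 373.072 + 86.976 × log₂ 20 = 373.072 + 86.976 × 4.3219 ≈ 748.976 ms.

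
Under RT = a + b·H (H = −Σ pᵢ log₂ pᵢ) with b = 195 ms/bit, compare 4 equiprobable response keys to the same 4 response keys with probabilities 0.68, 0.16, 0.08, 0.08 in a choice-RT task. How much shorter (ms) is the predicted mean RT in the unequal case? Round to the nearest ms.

Equiprobable entropy H₀ = log₂ 4 = 2.0000 bits.
Skewed entropy H = −Σ pᵢ log₂ pᵢ = 1.3844 bits.
ΔRT = b·(H₀ − H) = 195 × 0.6156 = 120.05 ms.

120 ms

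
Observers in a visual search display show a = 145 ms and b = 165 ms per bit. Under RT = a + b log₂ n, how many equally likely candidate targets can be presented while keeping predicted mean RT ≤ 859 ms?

165·log₂ n ≤ 859 − 145 = 714, giving log₂ n ≤ 4.3273 and n ≤ 20.074. The largest whole number is 20.

20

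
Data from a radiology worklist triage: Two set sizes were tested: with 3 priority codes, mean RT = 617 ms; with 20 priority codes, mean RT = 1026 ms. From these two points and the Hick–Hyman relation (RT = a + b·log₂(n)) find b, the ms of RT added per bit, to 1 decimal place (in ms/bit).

The slope on a log₂ axis is (1026 − 617) / (4.3219 − 1.5850) = 149.436 ms/bit.

149.4 ms/bit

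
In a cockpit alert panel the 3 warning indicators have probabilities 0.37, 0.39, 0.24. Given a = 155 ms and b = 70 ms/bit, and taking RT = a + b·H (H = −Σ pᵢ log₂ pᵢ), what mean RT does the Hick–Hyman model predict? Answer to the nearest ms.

264 ms

H = 0.37·log₂(1/0.37) + 0.39·log₂(1/0.39) + 0.24·log₂(1/0.24) = 1.5547 bits.
RT = 155 + 70 × 1.5547 = 263.83 ms.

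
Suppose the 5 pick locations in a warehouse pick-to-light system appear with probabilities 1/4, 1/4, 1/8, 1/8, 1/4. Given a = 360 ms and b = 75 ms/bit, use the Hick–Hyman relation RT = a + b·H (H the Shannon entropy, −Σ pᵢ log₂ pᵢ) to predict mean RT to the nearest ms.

529 ms

H = −Σ pᵢ log₂ pᵢ = 0.25·2 + 0.25·2 + 0.125·3 + 0.125·3 + 0.25·2 = 2.250 bits.
RT = 360 + 75 × 2.250 = 528.75 ms.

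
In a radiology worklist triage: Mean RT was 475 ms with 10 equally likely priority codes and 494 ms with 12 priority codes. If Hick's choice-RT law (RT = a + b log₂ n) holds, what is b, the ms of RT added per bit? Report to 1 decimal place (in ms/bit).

72.2 ms/bit

Slope: b = (494 − 475) / (log₂ 12 − log₂ 10) = 19/0.2630 = 72.234 ms/bit.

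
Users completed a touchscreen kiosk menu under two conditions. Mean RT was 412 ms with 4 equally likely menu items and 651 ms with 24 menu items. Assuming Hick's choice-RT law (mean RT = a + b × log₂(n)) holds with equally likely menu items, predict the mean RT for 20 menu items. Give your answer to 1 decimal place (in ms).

RT is linear in log₂ n, so two points fix the line:
  b = (651 − 412) / (log₂ 24 − log₂ 4) = 239 / (4.5850 − 2) = 92.458 ms/bit
  a = 412 − 92.458 × 2 = 227.084 ms
Then RT(20) = 227.084 + 92.458 × log₂ 20 = 227.084 + 92.458 × 4.3219 ≈ 626.680 ms.

626.7 ms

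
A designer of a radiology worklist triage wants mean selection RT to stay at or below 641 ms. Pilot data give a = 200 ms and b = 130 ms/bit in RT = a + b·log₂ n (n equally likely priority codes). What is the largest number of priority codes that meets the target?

10

Information budget: (641 − 200)/130 = 3.3923 bits, so n ≤ 2^3.3923 = 10.500 → at most 10.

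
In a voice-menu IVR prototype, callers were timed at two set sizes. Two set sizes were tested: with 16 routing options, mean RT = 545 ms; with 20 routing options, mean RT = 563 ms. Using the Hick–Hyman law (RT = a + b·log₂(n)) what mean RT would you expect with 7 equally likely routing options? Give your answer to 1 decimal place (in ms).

478.3 ms

Fit slope and intercept:
  b = (563 − 545) / (log₂ 20 − log₂ 16) = 18 / (4.3219 − 4) = 55.913 ms/bit
  a = 545 − 55.913 × 4 = 321.348 ms
Then RT(7) = 321.348 + 55.913 × log₂ 7 = 321.348 + 55.913 × 2.8074 ≈ 478.316 ms.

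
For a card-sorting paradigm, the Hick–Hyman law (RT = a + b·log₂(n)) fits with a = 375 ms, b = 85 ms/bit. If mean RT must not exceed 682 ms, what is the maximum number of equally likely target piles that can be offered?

Set 375 + 85·log₂ n ≤ 682 → log₂ n ≤ (682 − 375)/85 = 3.6118.
So n ≤ 2^3.6118 = 12.225; the largest integer n is 12.

12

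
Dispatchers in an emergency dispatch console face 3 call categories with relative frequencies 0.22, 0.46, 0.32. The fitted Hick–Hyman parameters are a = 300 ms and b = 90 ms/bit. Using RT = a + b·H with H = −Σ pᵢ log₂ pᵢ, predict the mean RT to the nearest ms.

437 ms

Entropy contributions −pᵢ log₂ pᵢ: 0.4806, 0.5153, 0.5260; sum H = 1.5219 bits.
RT = a + bH = 300 + 90·1.5219 = 436.97 ms.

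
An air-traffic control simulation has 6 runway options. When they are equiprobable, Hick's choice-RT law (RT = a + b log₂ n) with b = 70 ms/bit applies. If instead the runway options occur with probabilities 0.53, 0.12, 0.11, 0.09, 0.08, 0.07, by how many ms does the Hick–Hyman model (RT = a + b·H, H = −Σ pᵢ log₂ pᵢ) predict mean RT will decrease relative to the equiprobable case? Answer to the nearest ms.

Equiprobable entropy H₀ = log₂ 6 = 2.5850 bits.
Skewed entropy H = −Σ pᵢ log₂ pᵢ = 2.0755 bits.
ΔRT = b·(H₀ − H) = 70 × 0.5094 = 35.66 ms.

36 ms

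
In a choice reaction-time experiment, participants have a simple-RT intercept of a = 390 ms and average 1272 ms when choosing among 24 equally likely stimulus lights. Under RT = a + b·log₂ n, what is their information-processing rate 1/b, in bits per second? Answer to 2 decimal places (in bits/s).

5.20 bits/s

Choice component = 1272 − 390 = 882 ms over log₂(24) = 4.5850 bits.
b = 882 / 4.5850 = 192.368 ms/bit, so 1/b = 5.198 bits/s.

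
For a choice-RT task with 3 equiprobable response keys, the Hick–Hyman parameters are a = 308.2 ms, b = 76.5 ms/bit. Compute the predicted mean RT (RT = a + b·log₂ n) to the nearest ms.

429 ms

log₂(3) = 1.5850 bits, so RT = 308.2 + 76.5 × 1.5850 ≈ 429.450 ms.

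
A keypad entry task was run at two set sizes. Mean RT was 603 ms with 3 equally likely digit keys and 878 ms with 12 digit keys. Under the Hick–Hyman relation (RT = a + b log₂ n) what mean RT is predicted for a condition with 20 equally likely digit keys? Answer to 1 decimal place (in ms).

Solve the two-equation system in a and b:
  b = (878 − 603) / (log₂ 12 − log₂ 3) = 275 / (3.5850 − 1.5850) = 137.500 ms/bit
  a = 603 − 137.500 × 1.5850 = 385.068 ms
Then RT(20) = 385.068 + 137.500 × log₂ 20 = 385.068 + 137.500 × 4.3219 ≈ 979.333 ms.

979.3 ms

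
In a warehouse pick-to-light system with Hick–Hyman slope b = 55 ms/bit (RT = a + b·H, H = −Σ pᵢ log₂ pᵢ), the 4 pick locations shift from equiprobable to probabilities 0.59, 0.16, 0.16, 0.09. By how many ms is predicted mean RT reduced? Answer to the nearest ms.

Equiprobable entropy H₀ = log₂ 4 = 2.0000 bits.
Skewed entropy H = −Σ pᵢ log₂ pᵢ = 1.6078 bits.
ΔRT = b·(H₀ − H) = 55 × 0.3922 = 21.57 ms.

22 ms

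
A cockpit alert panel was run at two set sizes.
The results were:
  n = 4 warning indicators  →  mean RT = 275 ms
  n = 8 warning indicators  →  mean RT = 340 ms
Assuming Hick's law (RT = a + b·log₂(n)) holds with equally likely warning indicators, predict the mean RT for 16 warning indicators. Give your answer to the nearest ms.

Fit slope and intercept:
  b = (340 − 275) / (log₂ 8 − log₂ 4) = 65 / (3 − 2) = 65 ms/bit
  a = 275 − 65 × 2 = 145 ms
Then RT(16) = 145 + 65 × log₂ 16 = 145 + 65 × 4 ≈ 405.000 ms.

405 ms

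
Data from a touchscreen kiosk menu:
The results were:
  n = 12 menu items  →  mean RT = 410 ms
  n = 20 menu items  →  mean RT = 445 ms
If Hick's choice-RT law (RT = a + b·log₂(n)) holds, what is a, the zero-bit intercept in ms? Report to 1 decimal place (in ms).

239.7 ms

Slope: b = (445 − 410) / (log₂ 20 − log₂ 12) = 35/0.7370 = 47.492 ms/bit.
Intercept: a = 410 − 47.492·log₂(12) = 239.743 ms.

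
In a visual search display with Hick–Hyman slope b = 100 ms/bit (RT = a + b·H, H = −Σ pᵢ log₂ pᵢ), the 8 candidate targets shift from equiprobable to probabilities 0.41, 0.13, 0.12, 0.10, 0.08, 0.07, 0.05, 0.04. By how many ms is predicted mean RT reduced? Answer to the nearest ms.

Equiprobable entropy H₀ = log₂ 8 = 3.0000 bits.
Skewed entropy H = −Σ pᵢ log₂ pᵢ = 2.5712 bits.
ΔRT = b·(H₀ − H) = 100 × 0.4288 = 42.88 ms.

43 ms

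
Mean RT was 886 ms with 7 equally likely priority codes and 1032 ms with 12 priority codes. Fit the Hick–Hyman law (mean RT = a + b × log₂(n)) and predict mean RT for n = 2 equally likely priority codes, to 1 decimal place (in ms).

Fit slope and intercept:
  b = (1032 − 886) / (log₂ 12 − log₂ 7) = 146 / (3.5850 − 2.8074) = 187.755 ms/bit
  a = 886 − 187.755 × 2.8074 = 358.904 ms
Then RT(2) = 358.904 + 187.755 × log₂ 2 = 358.904 + 187.755 × 1 ≈ 546.659 ms.

546.7 ms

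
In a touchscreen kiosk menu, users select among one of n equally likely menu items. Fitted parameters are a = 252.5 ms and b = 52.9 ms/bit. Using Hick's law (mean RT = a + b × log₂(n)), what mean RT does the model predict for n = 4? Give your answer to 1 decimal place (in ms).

log₂(4) = 2 bits, so RT = 252.5 + 52.9 × 2 ≈ 358.300 ms.

358.3 ms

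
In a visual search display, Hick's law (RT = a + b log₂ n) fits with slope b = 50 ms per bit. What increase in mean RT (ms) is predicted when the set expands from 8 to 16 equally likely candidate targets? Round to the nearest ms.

ΔRT = (a + b log₂ n₂) − (a + b log₂ n₁) = b·(log₂ n₂ − log₂ n₁).
log₂(16) − log₂(8) = log₂(16/8) = log₂(2) = 1.
ΔRT = 50 × 1.0000 = 50.000 ms.

50 ms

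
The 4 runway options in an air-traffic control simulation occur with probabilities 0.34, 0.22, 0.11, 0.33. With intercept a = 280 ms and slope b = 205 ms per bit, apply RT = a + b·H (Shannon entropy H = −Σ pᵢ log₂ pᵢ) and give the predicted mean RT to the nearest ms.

667 ms

H = 0.34·log₂(1/0.34) + 0.22·log₂(1/0.22) + 0.11·log₂(1/0.11) + 0.33·log₂(1/0.33) = 1.8879 bits.
RT = 280 + 205 × 1.8879 = 667.01 ms.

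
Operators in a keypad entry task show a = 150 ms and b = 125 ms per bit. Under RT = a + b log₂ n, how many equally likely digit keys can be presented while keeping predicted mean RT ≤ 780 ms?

32

Information budget: (780 − 150)/125 = 5.0400 bits, so n ≤ 2^5.0400 = 32.900 → at most 32.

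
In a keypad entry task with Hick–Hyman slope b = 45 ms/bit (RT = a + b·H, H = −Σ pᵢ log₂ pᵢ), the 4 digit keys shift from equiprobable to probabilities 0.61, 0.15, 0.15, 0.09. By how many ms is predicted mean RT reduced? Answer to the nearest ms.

Equiprobable entropy H₀ = log₂ 4 = 2.0000 bits.
Skewed entropy H = −Σ pᵢ log₂ pᵢ = 1.5687 bits.
ΔRT = b·(H₀ − H) = 45 × 0.4313 = 19.41 ms.

19 ms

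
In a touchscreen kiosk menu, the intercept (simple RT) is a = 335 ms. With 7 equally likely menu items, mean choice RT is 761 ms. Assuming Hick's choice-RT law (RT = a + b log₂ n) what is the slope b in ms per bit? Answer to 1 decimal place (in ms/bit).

151.7 ms/bit

b = (761 − 335) / log₂(7) = 426 / 2.8074 = 151.744 ms/bit.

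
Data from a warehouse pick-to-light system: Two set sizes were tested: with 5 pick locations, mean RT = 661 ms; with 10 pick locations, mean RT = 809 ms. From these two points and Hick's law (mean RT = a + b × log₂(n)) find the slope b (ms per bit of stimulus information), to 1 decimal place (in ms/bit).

148.0 ms/bit

The slope on a log₂ axis is (809 − 661) / (3.3219 − 2.3219) = 148.000 ms/bit.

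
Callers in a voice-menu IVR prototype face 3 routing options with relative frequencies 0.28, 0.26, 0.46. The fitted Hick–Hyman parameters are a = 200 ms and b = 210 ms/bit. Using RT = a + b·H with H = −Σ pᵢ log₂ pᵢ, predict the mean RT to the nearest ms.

522 ms

Entropy contributions −pᵢ log₂ pᵢ: 0.5142, 0.5053, 0.5153; sum H = 1.5348 bits.
RT = a + bH = 200 + 210·1.5348 = 522.32 ms.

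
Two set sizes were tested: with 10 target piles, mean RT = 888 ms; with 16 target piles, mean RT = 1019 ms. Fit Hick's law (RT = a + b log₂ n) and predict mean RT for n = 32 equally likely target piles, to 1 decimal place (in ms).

Fit slope and intercept:
  b = (1019 − 888) / (log₂ 16 − log₂ 10) = 131 / (4 − 3.3219) = 193.195 ms/bit
  a = 888 − 193.195 × 3.3219 = 246.221 ms
Then RT(32) = 246.221 + 193.195 × log₂ 32 = 246.221 + 193.195 × 5 ≈ 1212.195 ms.

1212.2 ms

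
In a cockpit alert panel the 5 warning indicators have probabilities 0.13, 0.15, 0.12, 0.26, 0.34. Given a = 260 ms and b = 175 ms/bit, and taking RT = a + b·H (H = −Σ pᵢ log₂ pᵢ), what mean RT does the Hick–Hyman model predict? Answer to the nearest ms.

644 ms

Entropy contributions −pᵢ log₂ pᵢ: 0.3826, 0.4105, 0.3671, 0.5053, 0.5292; sum H = 2.1947 bits.
RT = a + bH = 260 + 175·2.1947 = 644.08 ms.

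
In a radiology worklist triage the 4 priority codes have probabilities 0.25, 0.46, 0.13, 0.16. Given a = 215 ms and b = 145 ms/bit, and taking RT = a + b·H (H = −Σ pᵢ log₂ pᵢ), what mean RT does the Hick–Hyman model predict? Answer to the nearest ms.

479 ms

H = 0.25·log₂(1/0.25) + 0.46·log₂(1/0.46) + 0.13·log₂(1/0.13) + 0.16·log₂(1/0.16) = 1.8210 bits.
RT = 215 + 145 × 1.8210 = 479.04 ms.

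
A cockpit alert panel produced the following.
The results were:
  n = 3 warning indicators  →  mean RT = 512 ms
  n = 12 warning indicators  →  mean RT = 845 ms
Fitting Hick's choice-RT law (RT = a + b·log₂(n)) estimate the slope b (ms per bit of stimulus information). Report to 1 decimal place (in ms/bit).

166.5 ms/bit

b = (RT₂ − RT₁)/(log₂ n₂ − log₂ n₁) = (845 − 512)/(3.5850 − 1.5850) = 166.500 ms/bit.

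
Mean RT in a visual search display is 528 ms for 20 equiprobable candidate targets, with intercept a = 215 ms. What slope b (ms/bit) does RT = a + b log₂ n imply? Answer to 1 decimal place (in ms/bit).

20 alternatives carry log₂ 20 = 4.3219 bits; the choice cost is 528 − 215 = 313 ms, so b = 313/4.3219 = 72.421 ms/bit.

72.4 ms/bit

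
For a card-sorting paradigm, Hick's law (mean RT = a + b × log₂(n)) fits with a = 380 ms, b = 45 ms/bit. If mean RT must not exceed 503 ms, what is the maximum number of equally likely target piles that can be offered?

6

Information budget: (503 − 380)/45 = 2.7333 bits, so n ≤ 2^2.7333 = 6.650 → at most 6.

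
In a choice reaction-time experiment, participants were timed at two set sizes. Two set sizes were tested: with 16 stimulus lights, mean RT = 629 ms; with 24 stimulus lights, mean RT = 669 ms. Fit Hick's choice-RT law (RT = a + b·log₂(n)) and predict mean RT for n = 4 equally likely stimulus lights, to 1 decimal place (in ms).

RT is linear in log₂ n, so two points fix the line:
  b = (669 − 629) / (log₂ 24 − log₂ 16) = 40 / (4.5850 − 4) = 68.380 ms/bit
  a = 629 − 68.380 × 4 = 355.478 ms
Then RT(4) = 355.478 + 68.380 × log₂ 4 = 355.478 + 68.380 × 2 ≈ 492.239 ms.

492.2 ms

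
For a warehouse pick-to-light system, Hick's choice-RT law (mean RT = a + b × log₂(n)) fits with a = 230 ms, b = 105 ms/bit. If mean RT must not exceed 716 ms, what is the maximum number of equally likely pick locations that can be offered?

24

Set 230 + 105·log₂ n ≤ 716 → log₂ n ≤ (716 − 230)/105 = 4.6286.
So n ≤ 2^4.6286 = 24.737; the largest integer n is 24.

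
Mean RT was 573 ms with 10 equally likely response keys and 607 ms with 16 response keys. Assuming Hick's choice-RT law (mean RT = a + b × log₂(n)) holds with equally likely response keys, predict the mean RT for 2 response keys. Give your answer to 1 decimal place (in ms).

456.6 ms

With log₂ n on the abscissa the relation is linear; from the two conditions:
  b = (607 − 573) / (log₂ 16 − log₂ 10) = 34 / (4 − 3.3219) = 50.142 ms/bit
  a = 573 − 50.142 × 3.3219 = 406.431 ms
Then RT(2) = 406.431 + 50.142 × log₂ 2 = 406.431 + 50.142 × 1 ≈ 456.573 ms.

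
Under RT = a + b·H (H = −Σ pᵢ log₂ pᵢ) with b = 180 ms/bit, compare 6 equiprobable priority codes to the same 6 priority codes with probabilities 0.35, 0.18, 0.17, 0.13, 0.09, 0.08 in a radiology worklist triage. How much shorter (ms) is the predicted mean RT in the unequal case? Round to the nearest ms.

Equiprobable entropy H₀ = log₂ 6 = 2.5850 bits.
Skewed entropy H = −Σ pᵢ log₂ pᵢ = 2.3968 bits.
ΔRT = b·(H₀ − H) = 180 × 0.1882 = 33.87 ms.

34 ms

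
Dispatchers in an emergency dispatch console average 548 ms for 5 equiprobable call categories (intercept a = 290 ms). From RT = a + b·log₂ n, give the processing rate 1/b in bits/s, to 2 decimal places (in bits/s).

9.00 bits/s

b = (548 − 290)/log₂ 5 = 258/2.3219 = 111.115 ms per bit = 0.11111 s/bit; the reciprocal is 9.000 bits/s.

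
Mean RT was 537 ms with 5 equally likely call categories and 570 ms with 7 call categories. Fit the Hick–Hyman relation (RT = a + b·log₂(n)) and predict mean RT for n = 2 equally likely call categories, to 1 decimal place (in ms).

447.1 ms

RT is linear in log₂ n, so two points fix the line:
  b = (570 − 537) / (log₂ 7 − log₂ 5) = 33 / (2.8074 − 2.3219) = 67.981 ms/bit
  a = 537 − 67.981 × 2.3219 = 379.152 ms
Then RT(2) = 379.152 + 67.981 × log₂ 2 = 379.152 + 67.981 × 1 ≈ 447.133 ms.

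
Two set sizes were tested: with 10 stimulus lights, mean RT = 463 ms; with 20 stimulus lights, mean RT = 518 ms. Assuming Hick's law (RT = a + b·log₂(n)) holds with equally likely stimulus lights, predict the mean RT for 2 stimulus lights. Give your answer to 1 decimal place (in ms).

335.3 ms

Solve the two-equation system in a and b:
  b = (518 − 463) / (log₂ 20 − log₂ 10) = 55 / (4.3219 − 3.3219) = 55.000 ms/bit
  a = 463 − 55.000 × 3.3219 = 280.294 ms
Then RT(2) = 280.294 + 55.000 × log₂ 2 = 280.294 + 55.000 × 1 ≈ 335.294 ms.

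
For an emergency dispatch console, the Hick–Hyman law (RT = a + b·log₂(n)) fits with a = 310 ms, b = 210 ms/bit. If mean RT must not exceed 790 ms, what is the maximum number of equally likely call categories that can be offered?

4

Set 310 + 210·log₂ n ≤ 790 → log₂ n ≤ (790 − 310)/210 = 2.2857.
So n ≤ 2^2.2857 = 4.876; the largest integer n is 4.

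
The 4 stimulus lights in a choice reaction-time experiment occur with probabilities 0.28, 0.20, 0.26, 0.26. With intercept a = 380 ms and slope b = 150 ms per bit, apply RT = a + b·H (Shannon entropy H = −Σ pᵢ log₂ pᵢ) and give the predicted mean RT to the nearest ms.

H = 0.28·log₂(1/0.28) + 0.20·log₂(1/0.20) + 0.26·log₂(1/0.26) + 0.26·log₂(1/0.26) = 1.9892 bits.
RT = 380 + 150 × 1.9892 = 678.38 ms.

678 ms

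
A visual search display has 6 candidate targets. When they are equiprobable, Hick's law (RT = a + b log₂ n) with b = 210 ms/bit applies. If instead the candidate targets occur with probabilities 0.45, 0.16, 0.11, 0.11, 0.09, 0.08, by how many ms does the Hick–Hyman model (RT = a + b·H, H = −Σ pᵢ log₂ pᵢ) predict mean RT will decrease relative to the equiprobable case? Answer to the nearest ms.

71 ms

The RT saving is b·ΔH. Equiprobable H₀ = log₂(6) = 2.5850 bits; with the given probabilities H = 2.2462 bits.
b·(H₀ − H) = 210 × (2.5850 − 2.2462) = 71.15 ms.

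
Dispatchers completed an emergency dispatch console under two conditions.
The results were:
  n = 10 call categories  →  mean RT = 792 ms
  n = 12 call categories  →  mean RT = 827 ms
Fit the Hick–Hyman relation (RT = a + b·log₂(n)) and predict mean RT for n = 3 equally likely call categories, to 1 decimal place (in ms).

With log₂ n on the abscissa the relation is linear; from the two conditions:
  b = (827 − 792) / (log₂ 12 − log₂ 10) = 35 / (3.5850 − 3.3219) = 133.062 ms/bit
  a = 792 − 133.062 × 3.3219 = 349.976 ms
Then RT(3) = 349.976 + 133.062 × log₂ 3 = 349.976 + 133.062 × 1.5850 ≈ 560.875 ms.

560.9 ms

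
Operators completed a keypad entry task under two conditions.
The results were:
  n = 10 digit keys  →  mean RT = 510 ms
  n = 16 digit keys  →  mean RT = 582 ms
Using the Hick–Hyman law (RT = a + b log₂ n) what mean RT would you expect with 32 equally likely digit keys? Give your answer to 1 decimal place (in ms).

Solve the two-equation system in a and b:
  b = (582 − 510) / (log₂ 16 − log₂ 10) = 72 / (4 − 3.3219) = 106.183 ms/bit
  a = 510 − 106.183 × 3.3219 = 157.266 ms
Then RT(32) = 157.266 + 106.183 × log₂ 32 = 157.266 + 106.183 × 5 ≈ 688.183 ms.

688.2 ms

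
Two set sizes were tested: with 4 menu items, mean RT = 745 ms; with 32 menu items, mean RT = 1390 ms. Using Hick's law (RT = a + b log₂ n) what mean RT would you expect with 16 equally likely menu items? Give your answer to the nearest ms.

Fit slope and intercept:
  b = (1390 − 745) / (log₂ 32 − log₂ 4) = 645 / (5 − 2) = 215 ms/bit
  a = 745 − 215 × 2 = 315 ms
Then RT(16) = 315 + 215 × log₂ 16 = 315 + 215 × 4 ≈ 1175.000 ms.

1175 ms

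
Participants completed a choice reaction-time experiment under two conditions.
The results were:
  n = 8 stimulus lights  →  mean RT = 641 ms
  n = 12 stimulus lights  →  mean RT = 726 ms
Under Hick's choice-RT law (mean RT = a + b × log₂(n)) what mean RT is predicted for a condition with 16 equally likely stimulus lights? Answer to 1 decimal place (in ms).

RT is linear in log₂ n, so two points fix the line:
  b = (726 − 641) / (log₂ 12 − log₂ 8) = 85 / (3.5850 − 3) = 145.308 ms/bit
  a = 641 − 145.308 × 3 = 205.075 ms
Then RT(16) = 205.075 + 145.308 × log₂ 16 = 205.075 + 145.308 × 4 ≈ 786.308 ms.

786.3 ms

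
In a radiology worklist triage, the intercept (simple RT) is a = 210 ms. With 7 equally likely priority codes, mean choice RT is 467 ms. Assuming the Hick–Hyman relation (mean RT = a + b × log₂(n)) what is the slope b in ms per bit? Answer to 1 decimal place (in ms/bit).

91.5 ms/bit

7 alternatives carry log₂ 7 = 2.8074 bits; the choice cost is 467 − 210 = 257 ms, so b = 257/2.8074 = 91.545 ms/bit.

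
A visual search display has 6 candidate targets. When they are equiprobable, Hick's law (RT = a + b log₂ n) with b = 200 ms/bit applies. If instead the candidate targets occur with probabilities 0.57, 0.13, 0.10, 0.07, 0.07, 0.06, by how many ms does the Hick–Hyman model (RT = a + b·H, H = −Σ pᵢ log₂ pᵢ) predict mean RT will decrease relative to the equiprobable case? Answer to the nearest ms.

125 ms

Equiprobable entropy H₀ = log₂ 6 = 2.5850 bits.
Skewed entropy H = −Σ pᵢ log₂ pᵢ = 1.9577 bits.
ΔRT = b·(H₀ − H) = 200 × 0.6272 = 125.45 ms.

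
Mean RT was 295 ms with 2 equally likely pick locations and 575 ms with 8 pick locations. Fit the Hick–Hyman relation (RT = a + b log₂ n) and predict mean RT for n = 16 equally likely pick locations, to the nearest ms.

715 ms

RT is linear in log₂ n, so two points fix the line:
  b = (575 − 295) / (log₂ 8 − log₂ 2) = 280 / (3 − 1) = 140 ms/bit
  a = 295 − 140 × 1 = 155 ms
Then RT(16) = 155 + 140 × log₂ 16 = 155 + 140 × 4 ≈ 715.000 ms.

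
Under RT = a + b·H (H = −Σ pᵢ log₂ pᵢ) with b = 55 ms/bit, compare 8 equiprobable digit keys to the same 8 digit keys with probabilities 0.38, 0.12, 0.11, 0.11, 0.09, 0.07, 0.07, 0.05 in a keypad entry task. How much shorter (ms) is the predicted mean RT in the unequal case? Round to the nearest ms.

18 ms

Equiprobable entropy H₀ = log₂ 8 = 3.0000 bits.
Skewed entropy H = −Σ pᵢ log₂ pᵢ = 2.6640 bits.
ΔRT = b·(H₀ − H) = 55 × 0.3360 = 18.48 ms.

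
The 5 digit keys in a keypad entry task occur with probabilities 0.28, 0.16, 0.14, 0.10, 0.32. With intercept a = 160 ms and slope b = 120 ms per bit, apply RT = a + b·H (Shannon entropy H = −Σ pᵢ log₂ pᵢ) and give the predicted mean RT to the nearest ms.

H = 0.28·log₂(1/0.28) + 0.16·log₂(1/0.16) + 0.14·log₂(1/0.14) + 0.10·log₂(1/0.10) + 0.32·log₂(1/0.32) = 2.1926 bits.
RT = 160 + 120 × 2.1926 = 423.11 ms.

423 ms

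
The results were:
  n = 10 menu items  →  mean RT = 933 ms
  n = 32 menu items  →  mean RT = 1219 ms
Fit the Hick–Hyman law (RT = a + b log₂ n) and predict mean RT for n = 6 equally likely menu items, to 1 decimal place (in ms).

807.4 ms

Fit slope and intercept:
  b = (1219 − 933) / (log₂ 32 − log₂ 10) = 286 / (5 − 3.3219) = 170.434 ms/bit
  a = 933 − 170.434 × 3.3219 = 366.832 ms
Then RT(6) = 366.832 + 170.434 × log₂ 6 = 366.832 + 170.434 × 2.5850 ≈ 807.396 ms.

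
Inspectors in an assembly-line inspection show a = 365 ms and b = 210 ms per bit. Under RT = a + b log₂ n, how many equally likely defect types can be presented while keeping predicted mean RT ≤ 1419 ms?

Set 365 + 210·log₂ n ≤ 1419 → log₂ n ≤ (1419 − 365)/210 = 5.0190.
So n ≤ 2^5.0190 = 32.425; the largest integer n is 32.

32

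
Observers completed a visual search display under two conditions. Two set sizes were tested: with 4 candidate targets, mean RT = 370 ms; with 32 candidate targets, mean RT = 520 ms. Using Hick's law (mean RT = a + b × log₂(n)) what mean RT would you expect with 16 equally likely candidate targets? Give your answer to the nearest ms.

470 ms

RT is linear in log₂ n, so two points fix the line:
  b = (520 − 370) / (log₂ 32 − log₂ 4) = 150 / (5 − 2) = 50 ms/bit
  a = 370 − 50 × 2 = 270 ms
Then RT(16) = 270 + 50 × log₂ 16 = 270 + 50 × 4 ≈ 470.000 ms.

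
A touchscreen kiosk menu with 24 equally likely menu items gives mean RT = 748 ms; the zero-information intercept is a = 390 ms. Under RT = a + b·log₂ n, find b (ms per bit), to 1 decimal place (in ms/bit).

24 alternatives carry log₂ 24 = 4.5850 bits; the choice cost is 748 − 390 = 358 ms, so b = 358/4.5850 = 78.081 ms/bit.

78.1 ms/bit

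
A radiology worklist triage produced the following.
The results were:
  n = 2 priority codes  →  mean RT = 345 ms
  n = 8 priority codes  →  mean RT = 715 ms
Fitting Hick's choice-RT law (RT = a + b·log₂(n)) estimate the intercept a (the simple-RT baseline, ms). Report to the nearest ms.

The slope on a log₂ axis is (715 − 345) / (3 − 1) = 185 ms/bit.
Intercept: a = 345 − 185·log₂(2) = 160.000 ms.

160 ms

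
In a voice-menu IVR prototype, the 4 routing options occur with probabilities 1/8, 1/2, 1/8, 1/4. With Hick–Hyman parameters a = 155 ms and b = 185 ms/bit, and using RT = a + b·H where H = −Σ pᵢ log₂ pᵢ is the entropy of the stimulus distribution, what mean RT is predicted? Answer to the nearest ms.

479 ms

Each term −pᵢ log₂ pᵢ: 0.125·3 + 0.5·1 + 0.125·3 + 0.25·2; summed, H = 1.750 bits.
Mean RT = a + bH = 155 + 185·1.750 = 478.75 ms.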